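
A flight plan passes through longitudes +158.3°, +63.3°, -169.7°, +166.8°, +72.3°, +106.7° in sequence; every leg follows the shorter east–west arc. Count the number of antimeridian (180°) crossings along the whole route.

2

Leg 1: +158.3° → +63.3°, shortest Δλ = -95.0° (west) — does not cross 180°.
Leg 2: +63.3° → -169.7°, shortest Δλ = 127.0° (east) — crosses 180°.
Leg 3: -169.7° → +166.8°, shortest Δλ = -23.5° (west) — crosses 180°.
Leg 4: +166.8° → +72.3°, shortest Δλ = -94.5° (west) — does not cross 180°.
Leg 5: +72.3° → +106.7°, shortest Δλ = 34.4° (east) — does not cross 180°.
Total crossings: 2.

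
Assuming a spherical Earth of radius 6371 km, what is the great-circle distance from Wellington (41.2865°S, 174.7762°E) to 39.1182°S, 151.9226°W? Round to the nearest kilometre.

Δλ = -151.9226 − 174.7762 = -326.6988°; wrapped into (−180°, 180°]: 33.3012°.
Δφ = -39.1182 − -41.2865 = 2.1683°.
a = sin²(Δφ/2) + cos φ₁ · cos φ₂ · sin²(Δλ/2) = 0.048222.
c = 2·atan2(√a, √(1−a)) = 0.44280 rad → d = 6371·c ≈ 2821.08 km.

2821 km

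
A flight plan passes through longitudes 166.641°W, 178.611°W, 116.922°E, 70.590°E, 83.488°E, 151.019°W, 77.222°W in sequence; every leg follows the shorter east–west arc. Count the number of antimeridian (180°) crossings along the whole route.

2

Leg 1: -166.641° → -178.611°, shortest Δλ = -11.97° (west) — does not cross 180°.
Leg 2: -178.611° → +116.922°, shortest Δλ = -64.467° (west) — crosses 180°.
Leg 3: +116.922° → +70.590°, shortest Δλ = -46.332° (west) — does not cross 180°.
Leg 4: +70.590° → +83.488°, shortest Δλ = 12.898° (east) — does not cross 180°.
Leg 5: +83.488° → -151.019°, shortest Δλ = 125.493° (east) — crosses 180°.
Leg 6: -151.019° → -77.222°, shortest Δλ = 73.797° (east) — does not cross 180°.
Total crossings: 2.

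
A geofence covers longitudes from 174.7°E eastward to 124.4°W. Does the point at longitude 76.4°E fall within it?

No

Band width going east from +174.7° to -124.4°: ((-124.4 − 174.7) mod 360) = 60.9°.
Offset of +76.4° east of the west edge: ((76.4 − 174.7) mod 360) = 261.7°.
261.7° > 60.9° ⇒ outside.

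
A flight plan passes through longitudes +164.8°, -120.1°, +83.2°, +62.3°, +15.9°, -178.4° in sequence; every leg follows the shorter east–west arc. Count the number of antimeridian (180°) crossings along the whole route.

Leg 1: +164.8° → -120.1°, shortest Δλ = 75.1° (east) — crosses 180°.
Leg 2: -120.1° → +83.2°, shortest Δλ = -156.7° (west) — crosses 180°.
Leg 3: +83.2° → +62.3°, shortest Δλ = -20.9° (west) — does not cross 180°.
Leg 4: +62.3° → +15.9°, shortest Δλ = -46.4° (west) — does not cross 180°.
Leg 5: +15.9° → -178.4°, shortest Δλ = 165.7° (east) — crosses 180°.
Total crossings: 3.

3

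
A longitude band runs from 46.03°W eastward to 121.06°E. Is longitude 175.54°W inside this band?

No

Band width going east from -46.03° to +121.06°: ((121.06 − -46.03) mod 360) = 167.09°.
Offset of -175.54° east of the west edge: ((-175.54 − -46.03) mod 360) = 230.49°.
230.49° > 167.09° ⇒ outside.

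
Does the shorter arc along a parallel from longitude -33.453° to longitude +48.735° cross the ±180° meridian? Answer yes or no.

Signed shortest Δλ = ((48.735 − -33.453 + 180) mod 360) − 180 = 82.188°.
Going east by 82.188° from -33.453° reaches +48.735° without touching 180°.

No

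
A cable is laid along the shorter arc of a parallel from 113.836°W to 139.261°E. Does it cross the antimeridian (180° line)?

Naïve |139.261 − -113.836| = 253.097° > 180°, so the shorter arc goes the other way round — across 180°.
Signed shortest Δλ = ((139.261 − -113.836 + 180) mod 360) − 180 = -106.903°.
Going west by 106.903° from -113.836° passes through 180° before reaching +139.261°.

Yes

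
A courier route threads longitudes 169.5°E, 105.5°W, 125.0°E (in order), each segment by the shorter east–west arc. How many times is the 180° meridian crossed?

2

Leg 1: +169.5° → -105.5°, shortest Δλ = 85.0° (east) — crosses 180°.
Leg 2: -105.5° → +125.0°, shortest Δλ = -129.5° (west) — crosses 180°.
Total crossings: 2.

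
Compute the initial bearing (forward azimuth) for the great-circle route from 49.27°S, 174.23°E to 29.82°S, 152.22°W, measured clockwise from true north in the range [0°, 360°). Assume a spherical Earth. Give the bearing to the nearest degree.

Δλ = -152.22 − 174.23 = -326.45°; wrapped into (−180°, 180°]: 33.55°.
θ = atan2( sin Δλ · cos φ₂ , cos φ₁ · sin φ₂ − sin φ₁ · cos φ₂ · cos Δλ )
  = atan2(0.47949, 0.22345) = 65.013° → normalised to [0°, 360°): 65.013°.

65°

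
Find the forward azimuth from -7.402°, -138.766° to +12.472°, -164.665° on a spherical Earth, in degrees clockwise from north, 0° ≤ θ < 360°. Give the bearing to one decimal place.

307.5°

Δλ = -164.665 − -138.766 = -25.899°.
θ = atan2( sin Δλ · cos φ₂ , cos φ₁ · sin φ₂ − sin φ₁ · cos φ₂ · cos Δλ )
  = atan2(-0.42648, 0.32732) = -52.494° → normalised to [0°, 360°): 307.506°.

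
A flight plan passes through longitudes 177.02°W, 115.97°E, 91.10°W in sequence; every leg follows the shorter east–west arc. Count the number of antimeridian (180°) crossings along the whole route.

Leg 1: -177.02° → +115.97°, shortest Δλ = -67.01° (west) — crosses 180°.
Leg 2: +115.97° → -91.10°, shortest Δλ = 152.93° (east) — crosses 180°.
Total crossings: 2.

2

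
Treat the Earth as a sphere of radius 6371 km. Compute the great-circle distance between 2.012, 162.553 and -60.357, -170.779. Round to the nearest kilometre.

7308 km

Δλ = -170.779 − 162.553 = -333.332°; wrapped into (−180°, 180°]: 26.668°.
Δφ = -60.357 − 2.012 = -62.369°.
a = sin²(Δφ/2) + cos φ₁ · cos φ₂ · sin²(Δλ/2) = 0.294403.
c = 2·atan2(√a, √(1−a)) = 1.14703 rad → d = 6371·c ≈ 7307.75 km.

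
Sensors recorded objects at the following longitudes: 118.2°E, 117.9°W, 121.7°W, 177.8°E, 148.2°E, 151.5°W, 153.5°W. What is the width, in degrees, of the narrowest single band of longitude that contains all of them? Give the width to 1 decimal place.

123.9°

Sort the longitudes: -153.5°, -151.5°, -121.7°, -117.9°, +118.2°, +148.2°, +177.8°.
Eastward gaps between consecutive values (wrapping around): 2.0°, 29.8°, 3.8°, 236.1°, 30.0°, 29.6°, 28.7°.
Largest gap = 236.1° ⇒ minimal covering band is its complement: 360° − 236.1° = 123.9°.
Band runs from +118.2° eastward to -117.9°, crossing the antimeridian.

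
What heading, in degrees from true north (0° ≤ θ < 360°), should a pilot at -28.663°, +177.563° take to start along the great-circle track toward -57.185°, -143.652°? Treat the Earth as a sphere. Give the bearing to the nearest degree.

148°

Δλ = -143.652 − 177.563 = -321.215°; wrapped into (−180°, 180°]: 38.785°.
θ = atan2( sin Δλ · cos φ₂ , cos φ₁ · sin φ₂ − sin φ₁ · cos φ₂ · cos Δλ )
  = atan2(0.33946, -0.53481) = 147.595° → normalised to [0°, 360°): 147.595°.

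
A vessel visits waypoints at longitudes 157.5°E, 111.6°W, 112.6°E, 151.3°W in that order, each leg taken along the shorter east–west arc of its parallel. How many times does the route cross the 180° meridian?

3

Leg 1: +157.5° → -111.6°, shortest Δλ = 90.9° (east) — crosses 180°.
Leg 2: -111.6° → +112.6°, shortest Δλ = -135.8° (west) — crosses 180°.
Leg 3: +112.6° → -151.3°, shortest Δλ = 96.1° (east) — crosses 180°.
Total crossings: 3.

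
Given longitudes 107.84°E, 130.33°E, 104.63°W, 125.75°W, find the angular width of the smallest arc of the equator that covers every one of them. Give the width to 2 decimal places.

Sort the longitudes: -125.75°, -104.63°, +107.84°, +130.33°.
Eastward gaps between consecutive values (wrapping around): 21.12°, 212.47°, 22.49°, 103.92°.
Largest gap = 212.47° ⇒ minimal covering band is its complement: 360° − 212.47° = 147.53°.
Band runs from +107.84° eastward to -104.63°, crossing the antimeridian.

147.53°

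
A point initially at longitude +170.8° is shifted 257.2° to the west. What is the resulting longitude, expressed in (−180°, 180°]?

Start at +170.8°; shift −257.2° → -86.4°.
-86.4° already lies in (−180°, 180°].

-86.4°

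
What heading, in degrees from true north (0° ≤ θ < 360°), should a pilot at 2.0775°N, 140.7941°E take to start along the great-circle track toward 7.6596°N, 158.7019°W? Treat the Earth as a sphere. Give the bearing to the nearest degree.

Δλ = -158.7019 − 140.7941 = -299.4960°; wrapped into (−180°, 180°]: 60.5040°.
θ = atan2( sin Δλ · cos φ₂ , cos φ₁ · sin φ₂ − sin φ₁ · cos φ₂ · cos Δλ )
  = atan2(0.86262, 0.11551) = 82.373° → normalised to [0°, 360°): 82.373°.

82°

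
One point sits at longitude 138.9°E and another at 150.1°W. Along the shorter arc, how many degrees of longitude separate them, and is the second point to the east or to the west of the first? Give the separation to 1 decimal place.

Raw difference: -150.1 − 138.9 = -289.0°.
Normalise into (−180°, 180°]: -289.0° + 360° = 71.0°.
Positive ⇒ the second point lies to the east; separation 71.0°.

71.0° east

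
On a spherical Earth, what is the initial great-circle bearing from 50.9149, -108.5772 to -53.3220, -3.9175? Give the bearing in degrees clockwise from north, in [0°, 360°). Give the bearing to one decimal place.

123.9°

Δλ = -3.9175 − -108.5772 = 104.6597°.
θ = atan2( sin Δλ · cos φ₂ , cos φ₁ · sin φ₂ − sin φ₁ · cos φ₂ · cos Δλ )
  = atan2(0.57787, -0.38831) = 123.899° → normalised to [0°, 360°): 123.899°.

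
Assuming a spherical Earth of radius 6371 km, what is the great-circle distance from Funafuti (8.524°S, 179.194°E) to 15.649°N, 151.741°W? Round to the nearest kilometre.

4180 km

Δλ = -151.741 − 179.194 = -330.935°; wrapped into (−180°, 180°]: 29.065°.
Δφ = 15.649 − -8.524 = 24.173°.
a = sin²(Δφ/2) + cos φ₁ · cos φ₂ · sin²(Δλ/2) = 0.103805.
c = 2·atan2(√a, √(1−a)) = 0.65608 rad → d = 6371·c ≈ 4179.88 km.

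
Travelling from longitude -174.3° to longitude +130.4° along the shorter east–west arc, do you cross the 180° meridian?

Naïve |130.4 − -174.3| = 304.7° > 180°, so the shorter arc goes the other way round — across 180°.
Signed shortest Δλ = ((130.4 − -174.3 + 180) mod 360) − 180 = -55.3°.
Going west by 55.3° from -174.3° passes through 180° before reaching +130.4°.

Yes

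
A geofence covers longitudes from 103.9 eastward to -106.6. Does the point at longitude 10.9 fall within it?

No

Band width going east from +103.9° to -106.6°: ((-106.6 − 103.9) mod 360) = 149.5°.
Offset of +10.9° east of the west edge: ((10.9 − 103.9) mod 360) = 267.0°.
267.0° > 149.5° ⇒ outside.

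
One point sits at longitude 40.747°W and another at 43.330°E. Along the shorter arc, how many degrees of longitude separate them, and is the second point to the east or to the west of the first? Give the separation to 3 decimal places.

84.077° east

Raw difference: 43.330 − -40.747 = 84.077°.
Normalise into (−180°, 180°]: 84.077° stays 84.077°.
Positive ⇒ the second point lies to the east; separation 84.077°.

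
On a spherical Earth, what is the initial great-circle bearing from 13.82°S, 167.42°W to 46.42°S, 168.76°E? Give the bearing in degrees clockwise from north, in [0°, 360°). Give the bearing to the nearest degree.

207°

Δλ = 168.76 − -167.42 = 336.18°; wrapped into (−180°, 180°]: -23.82°.
θ = atan2( sin Δλ · cos φ₂ , cos φ₁ · sin φ₂ − sin φ₁ · cos φ₂ · cos Δλ )
  = atan2(-0.27841, -0.55280) = -153.268° → normalised to [0°, 360°): 206.732°.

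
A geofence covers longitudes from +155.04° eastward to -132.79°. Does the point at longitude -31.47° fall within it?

No

Band width going east from +155.04° to -132.79°: ((-132.79 − 155.04) mod 360) = 72.17°.
Offset of -31.47° east of the west edge: ((-31.47 − 155.04) mod 360) = 173.49°.
173.49° > 72.17° ⇒ outside.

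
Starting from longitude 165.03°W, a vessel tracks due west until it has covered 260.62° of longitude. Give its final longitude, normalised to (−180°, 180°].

65.65°W

Start at -165.03°; shift −260.62° → -425.65°.
-425.65° lies outside (−180°, 180°]; add 360° → -65.65°.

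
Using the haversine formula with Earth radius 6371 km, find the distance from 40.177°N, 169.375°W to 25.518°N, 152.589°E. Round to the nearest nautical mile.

2090 nmi

Δλ = 152.589 − -169.375 = 321.964°; wrapped into (−180°, 180°]: -38.036°.
Δφ = 25.518 − 40.177 = -14.659°.
a = sin²(Δφ/2) + cos φ₁ · cos φ₂ · sin²(Δλ/2) = 0.089494.
c = 2·atan2(√a, √(1−a)) = 0.60762 rad → d = 6371·c ≈ 3871.12 km ≈ 2090.24 nmi.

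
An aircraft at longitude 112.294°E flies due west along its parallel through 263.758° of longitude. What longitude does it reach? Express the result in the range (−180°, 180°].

151.464°W

Start at +112.294°; shift −263.758° → -151.464°.
-151.464° already lies in (−180°, 180°].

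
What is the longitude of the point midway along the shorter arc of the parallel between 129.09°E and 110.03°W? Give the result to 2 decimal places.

170.47°W

Signed shortest Δλ from +129.09° to -110.03° is +120.88°.
Midpoint longitude = +129.09° + (+120.88°)/2 = +129.09° + 60.44° = +189.53°.
Normalise into (−180°, 180°]: -170.47°.
(The naïve average (+129.09 + -110.03)/2 = 9.53° is on the wrong side of the globe.)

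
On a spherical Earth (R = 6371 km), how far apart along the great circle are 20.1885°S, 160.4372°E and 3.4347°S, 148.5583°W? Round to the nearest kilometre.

Δλ = -148.5583 − 160.4372 = -308.9955°; wrapped into (−180°, 180°]: 51.0045°.
Δφ = -3.4347 − -20.1885 = 16.7538°.
a = sin²(Δφ/2) + cos φ₁ · cos φ₂ · sin²(Δλ/2) = 0.194893.
c = 2·atan2(√a, √(1−a)) = 0.91447 rad → d = 6371·c ≈ 5826.06 km.

5826 km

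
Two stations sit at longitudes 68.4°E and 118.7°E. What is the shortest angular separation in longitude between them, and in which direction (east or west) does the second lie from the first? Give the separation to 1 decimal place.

Raw difference: 118.7 − 68.4 = 50.3°.
Normalise into (−180°, 180°]: 50.3° stays 50.3°.
Positive ⇒ the second point lies to the east; separation 50.3°.

50.3° east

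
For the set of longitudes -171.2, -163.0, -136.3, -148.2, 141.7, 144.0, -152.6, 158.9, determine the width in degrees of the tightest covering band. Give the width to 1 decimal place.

Sort the longitudes: -171.2°, -163.0°, -152.6°, -148.2°, -136.3°, +141.7°, +144.0°, +158.9°.
Eastward gaps between consecutive values (wrapping around): 8.2°, 10.4°, 4.4°, 11.9°, 278.0°, 2.3°, 14.9°, 29.9°.
Largest gap = 278.0° ⇒ minimal covering band is its complement: 360° − 278.0° = 82.0°.
Band runs from +141.7° eastward to -136.3°, crossing the antimeridian.

82.0°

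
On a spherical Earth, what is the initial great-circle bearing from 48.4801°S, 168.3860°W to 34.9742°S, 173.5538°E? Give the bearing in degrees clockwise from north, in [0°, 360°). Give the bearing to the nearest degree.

309°

Δλ = 173.5538 − -168.3860 = 341.9398°; wrapped into (−180°, 180°]: -18.0602°.
θ = atan2( sin Δλ · cos φ₂ , cos φ₁ · sin φ₂ − sin φ₁ · cos φ₂ · cos Δλ )
  = atan2(-0.25403, 0.20332) = -51.327° → normalised to [0°, 360°): 308.673°.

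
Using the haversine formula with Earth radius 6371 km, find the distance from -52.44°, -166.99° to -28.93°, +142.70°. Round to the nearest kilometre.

Δλ = 142.70 − -166.99 = 309.69°; wrapped into (−180°, 180°]: -50.31°.
Δφ = -28.93 − -52.44 = 23.51°.
a = sin²(Δφ/2) + cos φ₁ · cos φ₂ · sin²(Δλ/2) = 0.137903.
c = 2·atan2(√a, √(1−a)) = 0.76093 rad → d = 6371·c ≈ 4847.90 km.

4848 km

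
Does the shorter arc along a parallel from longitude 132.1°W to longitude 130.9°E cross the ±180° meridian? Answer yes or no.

Yes

Naïve |130.9 − -132.1| = 263.0° > 180°, so the shorter arc goes the other way round — across 180°.
Signed shortest Δλ = ((130.9 − -132.1 + 180) mod 360) − 180 = -97.0°.
Going west by 97.0° from -132.1° passes through 180° before reaching +130.9°.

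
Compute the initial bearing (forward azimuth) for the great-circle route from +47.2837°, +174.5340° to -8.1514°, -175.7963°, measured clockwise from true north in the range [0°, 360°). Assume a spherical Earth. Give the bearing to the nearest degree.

Δλ = -175.7963 − 174.5340 = -350.3303°; wrapped into (−180°, 180°]: 9.6697°.
θ = atan2( sin Δλ · cos φ₂ , cos φ₁ · sin φ₂ − sin φ₁ · cos φ₂ · cos Δλ )
  = atan2(0.16627, -0.81315) = 168.444° → normalised to [0°, 360°): 168.444°.

168°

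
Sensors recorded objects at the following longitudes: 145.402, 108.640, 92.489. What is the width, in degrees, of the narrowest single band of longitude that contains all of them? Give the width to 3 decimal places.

Sort the longitudes: +92.489°, +108.640°, +145.402°.
Eastward gaps between consecutive values (wrapping around): 16.151°, 36.762°, 307.087°.
Largest gap = 307.087° ⇒ minimal covering band is its complement: 360° − 307.087° = 52.913°.
Band runs from +92.489° eastward to +145.402°.

52.913°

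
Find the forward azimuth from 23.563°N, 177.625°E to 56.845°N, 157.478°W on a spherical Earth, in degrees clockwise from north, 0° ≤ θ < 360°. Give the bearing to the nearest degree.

Δλ = -157.478 − 177.625 = -335.103°; wrapped into (−180°, 180°]: 24.897°.
θ = atan2( sin Δλ · cos φ₂ , cos φ₁ · sin φ₂ − sin φ₁ · cos φ₂ · cos Δλ )
  = atan2(0.23024, 0.56908) = 22.028° → normalised to [0°, 360°): 22.028°.

22°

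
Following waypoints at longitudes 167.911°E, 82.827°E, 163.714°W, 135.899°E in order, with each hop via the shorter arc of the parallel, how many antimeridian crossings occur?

2

Leg 1: +167.911° → +82.827°, shortest Δλ = -85.084° (west) — does not cross 180°.
Leg 2: +82.827° → -163.714°, shortest Δλ = 113.459° (east) — crosses 180°.
Leg 3: -163.714° → +135.899°, shortest Δλ = -60.387° (west) — crosses 180°.
Total crossings: 2.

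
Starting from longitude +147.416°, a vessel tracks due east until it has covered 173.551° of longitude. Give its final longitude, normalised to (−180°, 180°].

-39.033°

Start at +147.416°; shift +173.551° → +320.967°.
+320.967° lies outside (−180°, 180°]; subtract 360° → -39.033°.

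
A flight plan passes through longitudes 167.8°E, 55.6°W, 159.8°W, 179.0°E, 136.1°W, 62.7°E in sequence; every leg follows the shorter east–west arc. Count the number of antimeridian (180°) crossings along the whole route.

4

Leg 1: +167.8° → -55.6°, shortest Δλ = 136.6° (east) — crosses 180°.
Leg 2: -55.6° → -159.8°, shortest Δλ = -104.2° (west) — does not cross 180°.
Leg 3: -159.8° → +179.0°, shortest Δλ = -21.2° (west) — crosses 180°.
Leg 4: +179.0° → -136.1°, shortest Δλ = 44.9° (east) — crosses 180°.
Leg 5: -136.1° → +62.7°, shortest Δλ = -161.2° (west) — crosses 180°.
Total crossings: 4.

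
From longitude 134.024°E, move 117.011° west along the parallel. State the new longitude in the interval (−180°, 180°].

17.013°E

Start at +134.024°; shift −117.011° → +17.013°.
+17.013° already lies in (−180°, 180°].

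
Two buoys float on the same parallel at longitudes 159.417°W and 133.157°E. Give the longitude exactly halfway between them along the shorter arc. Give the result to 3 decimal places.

166.870°E

Signed shortest Δλ from -159.417° to +133.157° is -67.426°.
Midpoint longitude = -159.417° + (-67.426°)/2 = -159.417° − 33.713° = -193.130°.
Normalise into (−180°, 180°]: +166.870°.
(The naïve average (-159.417 + +133.157)/2 = -13.13° is on the wrong side of the globe.)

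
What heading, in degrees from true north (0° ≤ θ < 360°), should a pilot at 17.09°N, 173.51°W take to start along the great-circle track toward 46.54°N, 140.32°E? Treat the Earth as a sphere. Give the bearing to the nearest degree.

318°

Δλ = 140.32 − -173.51 = 313.83°; wrapped into (−180°, 180°]: -46.17°.
θ = atan2( sin Δλ · cos φ₂ , cos φ₁ · sin φ₂ − sin φ₁ · cos φ₂ · cos Δλ )
  = atan2(-0.49621, 0.55382) = -41.860° → normalised to [0°, 360°): 318.140°.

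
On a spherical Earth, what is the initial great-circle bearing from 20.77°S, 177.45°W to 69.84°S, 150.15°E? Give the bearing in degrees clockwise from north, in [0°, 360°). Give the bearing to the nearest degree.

193°

Δλ = 150.15 − -177.45 = 327.60°; wrapped into (−180°, 180°]: -32.40°.
θ = atan2( sin Δλ · cos φ₂ , cos φ₁ · sin φ₂ − sin φ₁ · cos φ₂ · cos Δλ )
  = atan2(-0.18467, -0.77454) = -166.590° → normalised to [0°, 360°): 193.410°.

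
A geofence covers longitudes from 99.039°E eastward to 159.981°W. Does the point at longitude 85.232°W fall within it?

Band width going east from +99.039° to -159.981°: ((-159.981 − 99.039) mod 360) = 100.980°.
Offset of -85.232° east of the west edge: ((-85.232 − 99.039) mod 360) = 175.729°.
175.729° > 100.980° ⇒ outside.

No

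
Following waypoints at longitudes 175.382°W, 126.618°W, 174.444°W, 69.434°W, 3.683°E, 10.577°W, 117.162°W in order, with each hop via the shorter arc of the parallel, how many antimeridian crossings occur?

Leg 1: -175.382° → -126.618°, shortest Δλ = 48.764° (east) — does not cross 180°.
Leg 2: -126.618° → -174.444°, shortest Δλ = -47.826° (west) — does not cross 180°.
Leg 3: -174.444° → -69.434°, shortest Δλ = 105.01° (east) — does not cross 180°.
Leg 4: -69.434° → +3.683°, shortest Δλ = 73.117° (east) — does not cross 180°.
Leg 5: +3.683° → -10.577°, shortest Δλ = -14.26° (west) — does not cross 180°.
Leg 6: -10.577° → -117.162°, shortest Δλ = -106.585° (west) — does not cross 180°.
Total crossings: 0.

0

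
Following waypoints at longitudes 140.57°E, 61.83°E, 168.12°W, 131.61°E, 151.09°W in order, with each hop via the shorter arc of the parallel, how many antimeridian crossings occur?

Leg 1: +140.57° → +61.83°, shortest Δλ = -78.74° (west) — does not cross 180°.
Leg 2: +61.83° → -168.12°, shortest Δλ = 130.05° (east) — crosses 180°.
Leg 3: -168.12° → +131.61°, shortest Δλ = -60.27° (west) — crosses 180°.
Leg 4: +131.61° → -151.09°, shortest Δλ = 77.3° (east) — crosses 180°.
Total crossings: 3.

3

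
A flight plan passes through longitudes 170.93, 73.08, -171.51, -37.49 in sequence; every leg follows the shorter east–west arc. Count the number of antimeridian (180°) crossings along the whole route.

1

Leg 1: +170.93° → +73.08°, shortest Δλ = -97.85° (west) — does not cross 180°.
Leg 2: +73.08° → -171.51°, shortest Δλ = 115.41° (east) — crosses 180°.
Leg 3: -171.51° → -37.49°, shortest Δλ = 134.02° (east) — does not cross 180°.
Total crossings: 1.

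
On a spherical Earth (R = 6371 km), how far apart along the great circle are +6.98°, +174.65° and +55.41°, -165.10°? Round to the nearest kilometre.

Δλ = -165.10 − 174.65 = -339.75°; wrapped into (−180°, 180°]: 20.25°.
Δφ = 55.41 − 6.98 = 48.43°.
a = sin²(Δφ/2) + cos φ₁ · cos φ₂ · sin²(Δλ/2) = 0.185647.
c = 2·atan2(√a, √(1−a)) = 0.89091 rad → d = 6371·c ≈ 5675.98 km.

5676 km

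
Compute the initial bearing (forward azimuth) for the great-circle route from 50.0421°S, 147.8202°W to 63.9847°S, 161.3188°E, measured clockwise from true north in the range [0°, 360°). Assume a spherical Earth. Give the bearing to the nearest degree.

223°

Δλ = 161.3188 − -147.8202 = 309.1390°; wrapped into (−180°, 180°]: -50.8610°.
θ = atan2( sin Δλ · cos φ₂ , cos φ₁ · sin φ₂ − sin φ₁ · cos φ₂ · cos Δλ )
  = atan2(-0.34019, -0.36494) = -137.010° → normalised to [0°, 360°): 222.990°.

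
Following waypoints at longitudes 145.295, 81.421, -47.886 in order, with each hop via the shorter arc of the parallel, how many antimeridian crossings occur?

Leg 1: +145.295° → +81.421°, shortest Δλ = -63.874° (west) — does not cross 180°.
Leg 2: +81.421° → -47.886°, shortest Δλ = -129.307° (west) — does not cross 180°.
Total crossings: 0.

0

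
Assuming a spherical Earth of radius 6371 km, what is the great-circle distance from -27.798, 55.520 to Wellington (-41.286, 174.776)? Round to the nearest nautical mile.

5463 nmi

Δλ = 174.776 − 55.520 = 119.256°.
Δφ = -41.286 − -27.798 = -13.488°.
a = sin²(Δφ/2) + cos φ₁ · cos φ₂ · sin²(Δλ/2) = 0.508571.
c = 2·atan2(√a, √(1−a)) = 1.58794 rad → d = 6371·c ≈ 10116.76 km ≈ 5462.61 nmi.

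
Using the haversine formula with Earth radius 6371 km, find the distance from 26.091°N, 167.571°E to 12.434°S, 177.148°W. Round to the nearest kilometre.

Δλ = -177.148 − 167.571 = -344.719°; wrapped into (−180°, 180°]: 15.281°.
Δφ = -12.434 − 26.091 = -38.525°.
a = sin²(Δφ/2) + cos φ₁ · cos φ₂ · sin²(Δλ/2) = 0.124336.
c = 2·atan2(√a, √(1−a)) = 0.72072 rad → d = 6371·c ≈ 4591.73 km.

4592 km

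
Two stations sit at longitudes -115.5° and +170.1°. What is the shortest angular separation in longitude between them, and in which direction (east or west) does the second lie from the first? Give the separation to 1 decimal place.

74.4° west

Raw difference: 170.1 − -115.5 = 285.6°.
Normalise into (−180°, 180°]: 285.6° − 360° = -74.4°.
Negative ⇒ the second point lies to the west; separation 74.4°.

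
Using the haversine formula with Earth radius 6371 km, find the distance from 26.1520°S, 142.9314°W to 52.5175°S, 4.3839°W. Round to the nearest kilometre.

10388 km

Δλ = -4.3839 − -142.9314 = 138.5475°.
Δφ = -52.5175 − -26.1520 = -26.3655°.
a = sin²(Δφ/2) + cos φ₁ · cos φ₂ · sin²(Δλ/2) = 0.529821.
c = 2·atan2(√a, √(1−a)) = 1.63047 rad → d = 6371·c ≈ 10387.75 km.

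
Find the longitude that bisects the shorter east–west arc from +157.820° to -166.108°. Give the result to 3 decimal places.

Signed shortest Δλ from +157.820° to -166.108° is +36.072°.
Midpoint longitude = +157.820° + (+36.072°)/2 = +157.820° + 18.036° = +175.856°.
(The naïve average (+157.820 + -166.108)/2 = -4.144° is on the wrong side of the globe.)

+175.856°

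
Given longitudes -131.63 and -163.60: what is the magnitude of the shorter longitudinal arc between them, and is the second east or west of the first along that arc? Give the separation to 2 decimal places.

31.97° west

Raw difference: -163.60 − -131.63 = -31.97°.
Normalise into (−180°, 180°]: -31.97° stays -31.97°.
Negative ⇒ the second point lies to the west; separation 31.97°.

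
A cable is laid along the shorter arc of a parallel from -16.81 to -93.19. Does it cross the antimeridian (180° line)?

No

Signed shortest Δλ = ((-93.19 − -16.81 + 180) mod 360) − 180 = -76.38°.
Going west by 76.38° from -16.81° reaches -93.19° without touching 180°.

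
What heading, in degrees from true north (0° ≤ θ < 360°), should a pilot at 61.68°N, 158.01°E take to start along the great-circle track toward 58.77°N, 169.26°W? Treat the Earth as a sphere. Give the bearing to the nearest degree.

86°

Δλ = -169.26 − 158.01 = -327.27°; wrapped into (−180°, 180°]: 32.73°.
θ = atan2( sin Δλ · cos φ₂ , cos φ₁ · sin φ₂ − sin φ₁ · cos φ₂ · cos Δλ )
  = atan2(0.28033, 0.02170) = 85.574° → normalised to [0°, 360°): 85.574°.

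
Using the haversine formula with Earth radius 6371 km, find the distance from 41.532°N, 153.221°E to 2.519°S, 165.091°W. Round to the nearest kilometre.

Δλ = -165.091 − 153.221 = -318.312°; wrapped into (−180°, 180°]: 41.688°.
Δφ = -2.519 − 41.532 = -44.051°.
a = sin²(Δφ/2) + cos φ₁ · cos φ₂ · sin²(Δλ/2) = 0.235327.
c = 2·atan2(√a, √(1−a)) = 1.01297 rad → d = 6371·c ≈ 6453.61 km.

6454 km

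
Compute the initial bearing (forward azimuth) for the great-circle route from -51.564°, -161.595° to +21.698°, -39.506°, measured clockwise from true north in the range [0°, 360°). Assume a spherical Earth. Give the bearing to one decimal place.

101.3°

Δλ = -39.506 − -161.595 = 122.089°.
θ = atan2( sin Δλ · cos φ₂ , cos φ₁ · sin φ₂ − sin φ₁ · cos φ₂ · cos Δλ )
  = atan2(0.78719, -0.15681) = 101.266° → normalised to [0°, 360°): 101.266°.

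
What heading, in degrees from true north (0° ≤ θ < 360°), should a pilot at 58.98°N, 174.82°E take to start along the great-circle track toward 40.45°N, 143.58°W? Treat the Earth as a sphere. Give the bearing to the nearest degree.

107°

Δλ = -143.58 − 174.82 = -318.40°; wrapped into (−180°, 180°]: 41.60°.
θ = atan2( sin Δλ · cos φ₂ , cos φ₁ · sin φ₂ − sin φ₁ · cos φ₂ · cos Δλ )
  = atan2(0.50523, -0.15333) = 106.882° → normalised to [0°, 360°): 106.882°.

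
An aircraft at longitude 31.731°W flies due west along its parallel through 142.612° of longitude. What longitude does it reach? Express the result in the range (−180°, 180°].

Start at -31.731°; shift −142.612° → -174.343°.
-174.343° already lies in (−180°, 180°].

174.343°W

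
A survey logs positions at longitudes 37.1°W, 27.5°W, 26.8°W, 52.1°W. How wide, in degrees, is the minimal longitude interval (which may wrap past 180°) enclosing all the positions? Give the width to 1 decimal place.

25.3°

Sort the longitudes: -52.1°, -37.1°, -27.5°, -26.8°.
Eastward gaps between consecutive values (wrapping around): 15.0°, 9.6°, 0.7°, 334.7°.
Largest gap = 334.7° ⇒ minimal covering band is its complement: 360° − 334.7° = 25.3°.
Band runs from -52.1° eastward to -26.8°.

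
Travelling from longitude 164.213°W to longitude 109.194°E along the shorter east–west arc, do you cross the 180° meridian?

Naïve |109.194 − -164.213| = 273.407° > 180°, so the shorter arc goes the other way round — across 180°.
Signed shortest Δλ = ((109.194 − -164.213 + 180) mod 360) − 180 = -86.593°.
Going west by 86.593° from -164.213° passes through 180° before reaching +109.194°.

Yes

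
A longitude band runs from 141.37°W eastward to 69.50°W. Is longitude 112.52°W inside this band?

Yes

Band width going east from -141.37° to -69.50°: ((-69.50 − -141.37) mod 360) = 71.87°.
Offset of -112.52° east of the west edge: ((-112.52 − -141.37) mod 360) = 28.85°.
28.85° ≤ 71.87° ⇒ inside.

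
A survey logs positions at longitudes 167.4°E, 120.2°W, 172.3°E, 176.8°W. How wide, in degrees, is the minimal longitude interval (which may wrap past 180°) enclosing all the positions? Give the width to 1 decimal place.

Sort the longitudes: -176.8°, -120.2°, +167.4°, +172.3°.
Eastward gaps between consecutive values (wrapping around): 56.6°, 287.6°, 4.9°, 10.9°.
Largest gap = 287.6° ⇒ minimal covering band is its complement: 360° − 287.6° = 72.4°.
Band runs from +167.4° eastward to -120.2°, crossing the antimeridian.

72.4°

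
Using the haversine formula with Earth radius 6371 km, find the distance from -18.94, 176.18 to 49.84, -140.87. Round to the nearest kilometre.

8735 km

Δλ = -140.87 − 176.18 = -317.05°; wrapped into (−180°, 180°]: 42.95°.
Δφ = 49.84 − -18.94 = 68.78°.
a = sin²(Δφ/2) + cos φ₁ · cos φ₂ · sin²(Δλ/2) = 0.400782.
c = 2·atan2(√a, √(1−a)) = 1.37103 rad → d = 6371·c ≈ 8734.86 km.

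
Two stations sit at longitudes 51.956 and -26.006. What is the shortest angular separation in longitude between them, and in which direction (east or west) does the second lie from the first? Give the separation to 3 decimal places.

Raw difference: -26.006 − 51.956 = -77.962°.
Normalise into (−180°, 180°]: -77.962° stays -77.962°.
Negative ⇒ the second point lies to the west; separation 77.962°.

77.962° west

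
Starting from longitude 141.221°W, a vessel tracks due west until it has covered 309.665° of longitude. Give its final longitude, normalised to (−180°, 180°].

Start at -141.221°; shift −309.665° → -450.886°.
-450.886° lies outside (−180°, 180°]; add 360° → -90.886°.

90.886°W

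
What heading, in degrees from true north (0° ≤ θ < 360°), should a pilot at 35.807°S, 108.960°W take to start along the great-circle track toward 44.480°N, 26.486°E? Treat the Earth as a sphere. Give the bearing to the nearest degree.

Δλ = 26.486 − -108.960 = 135.446°.
θ = atan2( sin Δλ · cos φ₂ , cos φ₁ · sin φ₂ − sin φ₁ · cos φ₂ · cos Δλ )
  = atan2(0.50057, 0.27077) = 61.590° → normalised to [0°, 360°): 61.590°.

62°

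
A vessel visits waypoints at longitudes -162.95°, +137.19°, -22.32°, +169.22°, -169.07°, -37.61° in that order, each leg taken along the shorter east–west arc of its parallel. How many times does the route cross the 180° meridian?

Leg 1: -162.95° → +137.19°, shortest Δλ = -59.86° (west) — crosses 180°.
Leg 2: +137.19° → -22.32°, shortest Δλ = -159.51° (west) — does not cross 180°.
Leg 3: -22.32° → +169.22°, shortest Δλ = -168.46° (west) — crosses 180°.
Leg 4: +169.22° → -169.07°, shortest Δλ = 21.71° (east) — crosses 180°.
Leg 5: -169.07° → -37.61°, shortest Δλ = 131.46° (east) — does not cross 180°.
Total crossings: 3.

3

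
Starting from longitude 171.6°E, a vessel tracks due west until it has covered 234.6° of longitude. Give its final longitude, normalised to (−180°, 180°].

Start at +171.6°; shift −234.6° → -63.0°.
-63.0° already lies in (−180°, 180°].

63.0°W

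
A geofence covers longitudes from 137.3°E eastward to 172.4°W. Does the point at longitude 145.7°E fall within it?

Yes

Band width going east from +137.3° to -172.4°: ((-172.4 − 137.3) mod 360) = 50.3°.
Offset of +145.7° east of the west edge: ((145.7 − 137.3) mod 360) = 8.4°.
8.4° ≤ 50.3° ⇒ inside.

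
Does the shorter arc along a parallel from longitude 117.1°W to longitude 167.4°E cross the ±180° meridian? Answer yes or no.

Yes

Naïve |167.4 − -117.1| = 284.5° > 180°, so the shorter arc goes the other way round — across 180°.
Signed shortest Δλ = ((167.4 − -117.1 + 180) mod 360) − 180 = -75.5°.
Going west by 75.5° from -117.1° passes through 180° before reaching +167.4°.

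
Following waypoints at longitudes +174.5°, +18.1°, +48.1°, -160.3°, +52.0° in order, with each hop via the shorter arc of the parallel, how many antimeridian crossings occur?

2

Leg 1: +174.5° → +18.1°, shortest Δλ = -156.4° (west) — does not cross 180°.
Leg 2: +18.1° → +48.1°, shortest Δλ = 30.0° (east) — does not cross 180°.
Leg 3: +48.1° → -160.3°, shortest Δλ = 151.6° (east) — crosses 180°.
Leg 4: -160.3° → +52.0°, shortest Δλ = -147.7° (west) — crosses 180°.
Total crossings: 2.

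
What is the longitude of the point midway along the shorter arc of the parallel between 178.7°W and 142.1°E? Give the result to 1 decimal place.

161.7°E

Signed shortest Δλ from -178.7° to +142.1° is -39.2°.
Midpoint longitude = -178.7° + (-39.2°)/2 = -178.7° − 19.6° = -198.3°.
Normalise into (−180°, 180°]: +161.7°.
(The naïve average (-178.7 + +142.1)/2 = -18.3° is on the wrong side of the globe.)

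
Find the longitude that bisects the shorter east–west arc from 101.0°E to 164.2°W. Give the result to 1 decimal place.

Signed shortest Δλ from +101.0° to -164.2° is +94.8°.
Midpoint longitude = +101.0° + (+94.8°)/2 = +101.0° + 47.4° = +148.4°.
(The naïve average (+101.0 + -164.2)/2 = -31.6° is on the wrong side of the globe.)

148.4°E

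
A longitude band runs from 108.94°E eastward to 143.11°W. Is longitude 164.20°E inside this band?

Yes

Band width going east from +108.94° to -143.11°: ((-143.11 − 108.94) mod 360) = 107.95°.
Offset of +164.20° east of the west edge: ((164.20 − 108.94) mod 360) = 55.26°.
55.26° ≤ 107.95° ⇒ inside.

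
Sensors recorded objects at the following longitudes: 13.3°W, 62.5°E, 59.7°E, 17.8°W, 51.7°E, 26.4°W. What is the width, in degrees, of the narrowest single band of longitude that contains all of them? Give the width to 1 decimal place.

88.9°

Sort the longitudes: -26.4°, -17.8°, -13.3°, +51.7°, +59.7°, +62.5°.
Eastward gaps between consecutive values (wrapping around): 8.6°, 4.5°, 65.0°, 8.0°, 2.8°, 271.1°.
Largest gap = 271.1° ⇒ minimal covering band is its complement: 360° − 271.1° = 88.9°.
Band runs from -26.4° eastward to +62.5°.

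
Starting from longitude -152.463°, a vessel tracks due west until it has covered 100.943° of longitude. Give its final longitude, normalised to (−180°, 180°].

Start at -152.463°; shift −100.943° → -253.406°.
-253.406° lies outside (−180°, 180°]; add 360° → +106.594°.

+106.594°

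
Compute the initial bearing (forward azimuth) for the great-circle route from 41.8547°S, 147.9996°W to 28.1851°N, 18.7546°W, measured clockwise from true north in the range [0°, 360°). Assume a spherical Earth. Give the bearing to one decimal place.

91.7°

Δλ = -18.7546 − -147.9996 = 129.2450°.
θ = atan2( sin Δλ · cos φ₂ , cos φ₁ · sin φ₂ − sin φ₁ · cos φ₂ · cos Δλ )
  = atan2(0.68262, -0.02027) = 91.701° → normalised to [0°, 360°): 91.701°.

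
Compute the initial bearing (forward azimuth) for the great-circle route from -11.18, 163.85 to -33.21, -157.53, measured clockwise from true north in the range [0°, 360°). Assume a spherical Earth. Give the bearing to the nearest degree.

128°

Δλ = -157.53 − 163.85 = -321.38°; wrapped into (−180°, 180°]: 38.62°.
θ = atan2( sin Δλ · cos φ₂ , cos φ₁ · sin φ₂ − sin φ₁ · cos φ₂ · cos Δλ )
  = atan2(0.52221, -0.41057) = 128.175° → normalised to [0°, 360°): 128.175°.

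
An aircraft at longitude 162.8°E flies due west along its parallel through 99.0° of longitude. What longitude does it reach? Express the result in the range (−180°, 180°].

63.8°E

Start at +162.8°; shift −99.0° → +63.8°.
+63.8° already lies in (−180°, 180°].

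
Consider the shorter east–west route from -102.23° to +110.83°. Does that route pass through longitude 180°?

Naïve |110.83 − -102.23| = 213.06° > 180°, so the shorter arc goes the other way round — across 180°.
Signed shortest Δλ = ((110.83 − -102.23 + 180) mod 360) − 180 = -146.94°.
Going west by 146.94° from -102.23° passes through 180° before reaching +110.83°.

Yes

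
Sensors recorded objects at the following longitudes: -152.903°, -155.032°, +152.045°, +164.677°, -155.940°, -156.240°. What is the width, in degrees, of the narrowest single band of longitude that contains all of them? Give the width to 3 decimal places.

Sort the longitudes: -156.240°, -155.940°, -155.032°, -152.903°, +152.045°, +164.677°.
Eastward gaps between consecutive values (wrapping around): 0.300°, 0.908°, 2.129°, 304.948°, 12.632°, 39.083°.
Largest gap = 304.948° ⇒ minimal covering band is its complement: 360° − 304.948° = 55.052°.
Band runs from +152.045° eastward to -152.903°, crossing the antimeridian.

55.052°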